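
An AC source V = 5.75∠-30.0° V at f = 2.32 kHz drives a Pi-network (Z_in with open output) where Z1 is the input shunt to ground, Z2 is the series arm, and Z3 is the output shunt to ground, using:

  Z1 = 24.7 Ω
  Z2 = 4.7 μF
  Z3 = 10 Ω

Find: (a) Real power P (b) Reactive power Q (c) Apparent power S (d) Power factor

Step 1 — Angular frequency: ω = 2π·f = 2π·2320 = 1.458e+04 rad/s.
Step 2 — Component impedances:
  Z1: Z = R = 24.7 Ω
  Z2: Z = 1/(jωC) = -j/(ω·C) = 0 - j14.6 Ω
  Z3: Z = R = 10 Ω
Step 3 — With open output, the series arm Z2 and the output shunt Z3 appear in series to ground: Z2 + Z3 = 10 - j14.6 Ω.
Step 4 — Parallel with input shunt Z1: Z_in = Z1 || (Z2 + Z3) = 9.761 - j6.284 Ω = 11.61∠-32.8° Ω.
Step 5 — Source phasor: V = 5.75∠-30.0° V = 4.98 - j2.875 V.
Step 6 — Current: I = V / Z = 0.4947 + j0.02394 A = 0.4953∠2.8° A.
Step 7 — Complex power: S = V·I* = 2.395 - j1.542 VA.
Step 8 — Real power: P = Re(S) = 2.395 W.
Step 9 — Reactive power: Q = Im(S) = -1.542 VAR.
Step 10 — Apparent power: |S| = 2.848 VA.
Step 11 — Power factor: PF = P/|S| = 0.8408 (leading).

(a) P = 2.395 W  (b) Q = -1.542 VAR  (c) S = 2.848 VA  (d) PF = 0.8408 (leading)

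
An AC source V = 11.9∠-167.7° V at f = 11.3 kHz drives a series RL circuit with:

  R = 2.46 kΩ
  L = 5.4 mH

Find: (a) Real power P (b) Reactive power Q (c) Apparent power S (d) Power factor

Step 1 — Angular frequency: ω = 2π·f = 2π·1.13e+04 = 7.1e+04 rad/s.
Step 2 — Component impedances:
  R: Z = R = 2460 Ω
  L: Z = jωL = j·7.1e+04·0.0054 = 0 + j383.4 Ω
Step 3 — Series combination: Z_total = R + L = 2460 + j383.4 Ω = 2490∠8.9° Ω.
Step 4 — Source phasor: V = 11.9∠-167.7° V = -11.63 - j2.535 V.
Step 5 — Current: I = V / Z = -0.004771 - j0.0002869 A = 0.00478∠-176.6° A.
Step 6 — Complex power: S = V·I* = 0.0562 + j0.008759 VA.
Step 7 — Real power: P = Re(S) = 0.0562 W.
Step 8 — Reactive power: Q = Im(S) = 0.008759 VAR.
Step 9 — Apparent power: |S| = 0.05688 VA.
Step 10 — Power factor: PF = P/|S| = 0.9881 (lagging).

(a) P = 0.0562 W  (b) Q = 0.008759 VAR  (c) S = 0.05688 VA  (d) PF = 0.9881 (lagging)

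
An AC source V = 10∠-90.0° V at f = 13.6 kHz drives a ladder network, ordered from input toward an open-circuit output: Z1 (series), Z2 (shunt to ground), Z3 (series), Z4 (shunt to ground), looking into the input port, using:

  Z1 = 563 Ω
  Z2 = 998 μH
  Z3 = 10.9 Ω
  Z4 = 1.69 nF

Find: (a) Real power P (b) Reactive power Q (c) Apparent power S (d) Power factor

Step 1 — Angular frequency: ω = 2π·f = 2π·1.36e+04 = 8.545e+04 rad/s.
Step 2 — Component impedances:
  Z1: Z = R = 563 Ω
  Z2: Z = jωL = j·8.545e+04·0.000998 = 0 + j85.28 Ω
  Z3: Z = R = 10.9 Ω
  Z4: Z = 1/(jωC) = -j/(ω·C) = 0 - j6925 Ω
Step 3 — Ladder network (open output): work backward from the far end, alternating series and parallel combinations. Z_in = 563 + j86.34 Ω = 569.6∠8.7° Ω.
Step 4 — Source phasor: V = 10∠-90.0° V = 0 - j10 V.
Step 5 — Current: I = V / Z = -0.002661 - j0.01735 A = 0.01756∠-98.7° A.
Step 6 — Complex power: S = V·I* = 0.1735 + j0.02661 VA.
Step 7 — Real power: P = Re(S) = 0.1735 W.
Step 8 — Reactive power: Q = Im(S) = 0.02661 VAR.
Step 9 — Apparent power: |S| = 0.1756 VA.
Step 10 — Power factor: PF = P/|S| = 0.9884 (lagging).

(a) P = 0.1735 W  (b) Q = 0.02661 VAR  (c) S = 0.1756 VA  (d) PF = 0.9884 (lagging)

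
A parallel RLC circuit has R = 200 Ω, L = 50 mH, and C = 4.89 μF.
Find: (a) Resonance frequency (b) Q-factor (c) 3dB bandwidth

Step 1 — Resonance: ω₀ = 1/√(LC) = 1/√(0.05·4.89e-06) = 2022 rad/s.
Step 2 — f₀ = ω₀/(2π) = 321.9 Hz.
Step 3 — Parallel Q: Q = R/(ω₀L) = 200/(2022·0.05) = 1.978.
Step 4 — Bandwidth: Δω = ω₀/Q = 1022 rad/s; BW = Δω/(2π) = 162.7 Hz.

(a) f₀ = 321.9 Hz  (b) Q = 1.978  (c) BW = 162.7 Hz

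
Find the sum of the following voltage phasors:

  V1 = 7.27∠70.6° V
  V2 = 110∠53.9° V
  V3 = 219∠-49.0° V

Step 1 — Convert each phasor to rectangular form:
  V1 = 7.27·(cos(70.6°) + j·sin(70.6°)) = 2.415 + j6.857 V
  V2 = 110·(cos(53.9°) + j·sin(53.9°)) = 64.81 + j88.88 V
  V3 = 219·(cos(-49.0°) + j·sin(-49.0°)) = 143.7 - j165.3 V
Step 2 — Sum components: V_total = 210.9 - j69.55 V.
Step 3 — Convert to polar: |V_total| = 222.1 V, ∠V_total = -18.2°.

V_total = 222.1∠-18.2° V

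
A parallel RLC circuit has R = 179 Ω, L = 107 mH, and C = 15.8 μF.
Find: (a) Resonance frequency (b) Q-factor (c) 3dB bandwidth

Step 1 — Resonance: ω₀ = 1/√(LC) = 1/√(0.107·1.58e-05) = 769.1 rad/s.
Step 2 — f₀ = ω₀/(2π) = 122.4 Hz.
Step 3 — Parallel Q: Q = R/(ω₀L) = 179/(769.1·0.107) = 2.175.
Step 4 — Bandwidth: Δω = ω₀/Q = 353.6 rad/s; BW = Δω/(2π) = 56.27 Hz.

(a) f₀ = 122.4 Hz  (b) Q = 2.175  (c) BW = 56.27 Hz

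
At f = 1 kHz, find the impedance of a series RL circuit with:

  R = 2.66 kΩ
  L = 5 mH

Step 1 — Angular frequency: ω = 2π·f = 2π·1000 = 6283 rad/s.
Step 2 — Component impedances:
  R: Z = R = 2660 Ω
  L: Z = jωL = j·6283·0.005 = 0 + j31.42 Ω
Step 3 — Series combination: Z_total = R + L = 2660 + j31.42 Ω = 2660∠0.7° Ω.

Z = 2660 + j31.42 Ω = 2660∠0.7° Ω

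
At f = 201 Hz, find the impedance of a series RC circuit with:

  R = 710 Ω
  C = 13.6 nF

Step 1 — Angular frequency: ω = 2π·f = 2π·201 = 1263 rad/s.
Step 2 — Component impedances:
  R: Z = R = 710 Ω
  C: Z = 1/(jωC) = -j/(ω·C) = 0 - j5.822e+04 Ω
Step 3 — Series combination: Z_total = R + C = 710 - j5.822e+04 Ω = 5.823e+04∠-89.3° Ω.

Z = 710 - j5.822e+04 Ω = 5.823e+04∠-89.3° Ω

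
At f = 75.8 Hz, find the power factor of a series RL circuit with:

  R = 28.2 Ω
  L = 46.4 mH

Step 1 — Angular frequency: ω = 2π·f = 2π·75.8 = 476.3 rad/s.
Step 2 — Component impedances:
  R: Z = R = 28.2 Ω
  L: Z = jωL = j·476.3·0.0464 = 0 + j22.1 Ω
Step 3 — Series combination: Z_total = R + L = 28.2 + j22.1 Ω = 35.83∠38.1° Ω.
Step 4 — Power factor: PF = cos(φ) = Re(Z)/|Z| = 28.2/35.827 = 0.7871.
Step 5 — Type: Im(Z) = 22.1 ⇒ lagging (phase φ = 38.1°).

PF = 0.7871 (lagging, φ = 38.1°)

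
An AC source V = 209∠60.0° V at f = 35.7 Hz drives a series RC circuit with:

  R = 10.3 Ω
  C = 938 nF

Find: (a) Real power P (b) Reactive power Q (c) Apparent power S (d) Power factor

Step 1 — Angular frequency: ω = 2π·f = 2π·35.7 = 224.3 rad/s.
Step 2 — Component impedances:
  R: Z = R = 10.3 Ω
  C: Z = 1/(jωC) = -j/(ω·C) = 0 - j4753 Ω
Step 3 — Series combination: Z_total = R + C = 10.3 - j4753 Ω = 4753∠-89.9° Ω.
Step 4 — Source phasor: V = 209∠60.0° V = 104.5 + j181 V.
Step 5 — Current: I = V / Z = -0.03803 + j0.02207 A = 0.04397∠149.9° A.
Step 6 — Complex power: S = V·I* = 0.01992 - j9.191 VA.
Step 7 — Real power: P = Re(S) = 0.01992 W.
Step 8 — Reactive power: Q = Im(S) = -9.191 VAR.
Step 9 — Apparent power: |S| = 9.191 VA.
Step 10 — Power factor: PF = P/|S| = 0.002167 (leading).

(a) P = 0.01992 W  (b) Q = -9.191 VAR  (c) S = 9.191 VA  (d) PF = 0.002167 (leading)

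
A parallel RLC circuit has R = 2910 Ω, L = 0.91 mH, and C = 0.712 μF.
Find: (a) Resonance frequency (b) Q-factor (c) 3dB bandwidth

Step 1 — Resonance: ω₀ = 1/√(LC) = 1/√(0.00091·7.12e-07) = 3.929e+04 rad/s.
Step 2 — f₀ = ω₀/(2π) = 6253 Hz.
Step 3 — Parallel Q: Q = R/(ω₀L) = 2910/(3.929e+04·0.00091) = 81.4.
Step 4 — Bandwidth: Δω = ω₀/Q = 482.6 rad/s; BW = Δω/(2π) = 76.82 Hz.

(a) f₀ = 6253 Hz  (b) Q = 81.4  (c) BW = 76.82 Hz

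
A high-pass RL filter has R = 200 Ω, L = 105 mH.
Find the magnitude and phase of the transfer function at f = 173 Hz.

Step 1 — Angular frequency: ω = 2π·173 = 1087 rad/s.
Step 2 — Transfer function: H(jω) = jωL/(R + jωL).
Step 3 — Numerator jωL = j·114.1; denominator R + jωL = 200 + j114.1.
Step 4 — H = 0.2457 + j0.4305.
Step 5 — Magnitude: |H| = 0.4956 (-6.1 dB); phase: φ = 60.3°.

|H| = 0.4956 (-6.1 dB), φ = 60.3°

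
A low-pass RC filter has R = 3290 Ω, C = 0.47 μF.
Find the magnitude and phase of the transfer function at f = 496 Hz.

Step 1 — Angular frequency: ω = 2π·496 = 3116 rad/s.
Step 2 — Transfer function: H(jω) = 1/(1 + jωRC).
Step 3 — Denominator: 1 + jωRC = 1 + j·3116·3290·4.7e-07 = 1 + j4.819.
Step 4 — H = 0.04128 - j0.1989.
Step 5 — Magnitude: |H| = 0.2032 (-13.8 dB); phase: φ = -78.3°.

|H| = 0.2032 (-13.8 dB), φ = -78.3°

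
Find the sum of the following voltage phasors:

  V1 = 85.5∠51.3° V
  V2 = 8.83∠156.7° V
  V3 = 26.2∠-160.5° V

Step 1 — Convert each phasor to rectangular form:
  V1 = 85.5·(cos(51.3°) + j·sin(51.3°)) = 53.46 + j66.73 V
  V2 = 8.83·(cos(156.7°) + j·sin(156.7°)) = -8.11 + j3.493 V
  V3 = 26.2·(cos(-160.5°) + j·sin(-160.5°)) = -24.7 - j8.746 V
Step 2 — Sum components: V_total = 20.65 + j61.47 V.
Step 3 — Convert to polar: |V_total| = 64.85 V, ∠V_total = 71.4°.

V_total = 64.85∠71.4° V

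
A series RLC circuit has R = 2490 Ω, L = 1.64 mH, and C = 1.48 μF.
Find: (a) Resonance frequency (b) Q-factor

Step 1 — Resonance condition Im(Z)=0 gives ω₀ = 1/√(LC).
Step 2 — ω₀ = 1/√(0.00164·1.48e-06) = 2.03e+04 rad/s.
Step 3 — f₀ = ω₀/(2π) = 3230 Hz.
Step 4 — Series Q: Q = ω₀L/R = 2.03e+04·0.00164/2490 = 0.01337.

(a) f₀ = 3230 Hz  (b) Q = 0.01337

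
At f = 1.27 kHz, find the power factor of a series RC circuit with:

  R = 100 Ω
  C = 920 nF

Step 1 — Angular frequency: ω = 2π·f = 2π·1270 = 7980 rad/s.
Step 2 — Component impedances:
  R: Z = R = 100 Ω
  C: Z = 1/(jωC) = -j/(ω·C) = 0 - j136.2 Ω
Step 3 — Series combination: Z_total = R + C = 100 - j136.2 Ω = 169∠-53.7° Ω.
Step 4 — Power factor: PF = cos(φ) = Re(Z)/|Z| = 100/168.98 = 0.5918.
Step 5 — Type: Im(Z) = -136.2 ⇒ leading (phase φ = -53.7°).

PF = 0.5918 (leading, φ = -53.7°)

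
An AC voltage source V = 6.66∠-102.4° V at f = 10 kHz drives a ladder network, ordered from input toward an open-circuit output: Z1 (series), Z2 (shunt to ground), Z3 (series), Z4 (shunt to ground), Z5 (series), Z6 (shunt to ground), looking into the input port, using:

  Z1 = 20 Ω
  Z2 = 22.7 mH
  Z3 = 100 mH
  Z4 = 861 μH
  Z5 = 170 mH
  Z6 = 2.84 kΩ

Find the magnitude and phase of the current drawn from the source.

Step 1 — Angular frequency: ω = 2π·f = 2π·1e+04 = 6.283e+04 rad/s.
Step 2 — Component impedances:
  Z1: Z = R = 20 Ω
  Z2: Z = jωL = j·6.283e+04·0.0227 = 0 + j1426 Ω
  Z3: Z = jωL = j·6.283e+04·0.1 = 0 + j6283 Ω
  Z4: Z = jωL = j·6.283e+04·0.000861 = 0 + j54.1 Ω
  Z5: Z = jωL = j·6.283e+04·0.17 = 0 + j1.068e+04 Ω
  Z6: Z = R = 2840 Ω
Step 3 — Ladder network (open output): work backward from the far end, alternating series and parallel combinations. Z_in = 20 + j1164 Ω = 1164∠89.0° Ω.
Step 4 — Source phasor: V = 6.66∠-102.4° V = -1.43 - j6.505 V.
Step 5 — Ohm's law: I = V / Z_total = (-1.43 - j6.505) / (20 + j1164) = -0.005606 + j0.001132 A.
Step 6 — Convert to polar: |I| = 0.00572 A, ∠I = 168.6°.

I = 0.00572∠168.6° A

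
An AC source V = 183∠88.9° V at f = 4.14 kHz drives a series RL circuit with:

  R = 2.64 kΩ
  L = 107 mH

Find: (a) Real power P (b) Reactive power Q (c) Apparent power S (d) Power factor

Step 1 — Angular frequency: ω = 2π·f = 2π·4140 = 2.601e+04 rad/s.
Step 2 — Component impedances:
  R: Z = R = 2640 Ω
  L: Z = jωL = j·2.601e+04·0.107 = 0 + j2783 Ω
Step 3 — Series combination: Z_total = R + L = 2640 + j2783 Ω = 3836∠46.5° Ω.
Step 4 — Source phasor: V = 183∠88.9° V = 3.513 + j183 V.
Step 5 — Current: I = V / Z = 0.03523 + j0.03216 A = 0.0477∠42.4° A.
Step 6 — Complex power: S = V·I* = 6.008 + j6.334 VA.
Step 7 — Real power: P = Re(S) = 6.008 W.
Step 8 — Reactive power: Q = Im(S) = 6.334 VAR.
Step 9 — Apparent power: |S| = 8.73 VA.
Step 10 — Power factor: PF = P/|S| = 0.6882 (lagging).

(a) P = 6.008 W  (b) Q = 6.334 VAR  (c) S = 8.73 VA  (d) PF = 0.6882 (lagging)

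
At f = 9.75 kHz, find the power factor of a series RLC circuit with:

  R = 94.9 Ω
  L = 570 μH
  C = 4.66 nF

Step 1 — Angular frequency: ω = 2π·f = 2π·9750 = 6.126e+04 rad/s.
Step 2 — Component impedances:
  R: Z = R = 94.9 Ω
  L: Z = jωL = j·6.126e+04·0.00057 = 0 + j34.92 Ω
  C: Z = 1/(jωC) = -j/(ω·C) = 0 - j3503 Ω
Step 3 — Series combination: Z_total = R + L + C = 94.9 - j3468 Ω = 3469∠-88.4° Ω.
Step 4 — Power factor: PF = cos(φ) = Re(Z)/|Z| = 94.9/3469.3 = 0.02735.
Step 5 — Type: Im(Z) = -3468 ⇒ leading (phase φ = -88.4°).

PF = 0.02735 (leading, φ = -88.4°)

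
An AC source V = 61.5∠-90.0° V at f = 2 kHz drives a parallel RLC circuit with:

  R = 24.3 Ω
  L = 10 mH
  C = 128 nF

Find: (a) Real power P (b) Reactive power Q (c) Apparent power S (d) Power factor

Step 1 — Angular frequency: ω = 2π·f = 2π·2000 = 1.257e+04 rad/s.
Step 2 — Component impedances:
  R: Z = R = 24.3 Ω
  L: Z = jωL = j·1.257e+04·0.01 = 0 + j125.7 Ω
  C: Z = 1/(jωC) = -j/(ω·C) = 0 - j621.7 Ω
Step 3 — Parallel combination: 1/Z_total = 1/R + 1/L + 1/C; Z_total = 23.74 + j3.662 Ω = 24.02∠8.8° Ω.
Step 4 — Source phasor: V = 61.5∠-90.0° V = 0 - j61.5 V.
Step 5 — Current: I = V / Z = -0.3905 - j2.531 A = 2.561∠-98.8° A.
Step 6 — Complex power: S = V·I* = 155.6 + j24.01 VA.
Step 7 — Real power: P = Re(S) = 155.6 W.
Step 8 — Reactive power: Q = Im(S) = 24.01 VAR.
Step 9 — Apparent power: |S| = 157.5 VA.
Step 10 — Power factor: PF = P/|S| = 0.9883 (lagging).

(a) P = 155.6 W  (b) Q = 24.01 VAR  (c) S = 157.5 VA  (d) PF = 0.9883 (lagging)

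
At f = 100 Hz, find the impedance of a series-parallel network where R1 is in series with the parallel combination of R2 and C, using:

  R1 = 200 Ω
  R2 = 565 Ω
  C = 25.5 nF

Step 1 — Angular frequency: ω = 2π·f = 2π·100 = 628.3 rad/s.
Step 2 — Component impedances:
  R1: Z = R = 200 Ω
  R2: Z = R = 565 Ω
  C: Z = 1/(jωC) = -j/(ω·C) = 0 - j6.241e+04 Ω
Step 3 — Parallel branch: R2 || C = 1/(1/R2 + 1/C) = 565 - j5.114 Ω.
Step 4 — Series with R1: Z_total = R1 + (R2 || C) = 765 - j5.114 Ω = 765∠-0.4° Ω.

Z = 765 - j5.114 Ω = 765∠-0.4° Ω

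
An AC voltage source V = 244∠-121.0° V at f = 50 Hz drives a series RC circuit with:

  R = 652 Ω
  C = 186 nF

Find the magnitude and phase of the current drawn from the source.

Step 1 — Angular frequency: ω = 2π·f = 2π·50 = 314.2 rad/s.
Step 2 — Component impedances:
  R: Z = R = 652 Ω
  C: Z = 1/(jωC) = -j/(ω·C) = 0 - j1.711e+04 Ω
Step 3 — Series combination: Z_total = R + C = 652 - j1.711e+04 Ω = 1.713e+04∠-87.8° Ω.
Step 4 — Source phasor: V = 244∠-121.0° V = -125.7 - j209.1 V.
Step 5 — Ohm's law: I = V / Z_total = (-125.7 - j209.1) / (652 - j1.711e+04) = 0.01192 - j0.007798 A.
Step 6 — Convert to polar: |I| = 0.01425 A, ∠I = -33.2°.

I = 0.01425∠-33.2° A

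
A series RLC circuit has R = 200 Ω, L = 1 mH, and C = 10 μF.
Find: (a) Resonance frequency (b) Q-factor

Step 1 — Resonance condition Im(Z)=0 gives ω₀ = 1/√(LC).
Step 2 — ω₀ = 1/√(0.001·1e-05) = 1e+04 rad/s.
Step 3 — f₀ = ω₀/(2π) = 1592 Hz.
Step 4 — Series Q: Q = ω₀L/R = 1e+04·0.001/200 = 0.05.

(a) f₀ = 1592 Hz  (b) Q = 0.05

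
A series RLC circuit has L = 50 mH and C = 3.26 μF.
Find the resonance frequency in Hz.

Step 1 — Resonance condition Im(Z)=0 gives ω₀ = 1/√(LC).
Step 2 — ω₀ = 1/√(0.05·3.26e-06) = 2477 rad/s.
Step 3 — f₀ = ω₀/(2π) = 394.2 Hz.

f₀ = 394.2 Hz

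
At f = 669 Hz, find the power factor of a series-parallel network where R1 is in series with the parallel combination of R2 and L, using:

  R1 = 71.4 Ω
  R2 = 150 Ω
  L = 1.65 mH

Step 1 — Angular frequency: ω = 2π·f = 2π·669 = 4203 rad/s.
Step 2 — Component impedances:
  R1: Z = R = 71.4 Ω
  R2: Z = R = 150 Ω
  L: Z = jωL = j·4203·0.00165 = 0 + j6.936 Ω
Step 3 — Parallel branch: R2 || L = 1/(1/R2 + 1/L) = 0.32 + j6.921 Ω.
Step 4 — Series with R1: Z_total = R1 + (R2 || L) = 71.72 + j6.921 Ω = 72.05∠5.5° Ω.
Step 5 — Power factor: PF = cos(φ) = Re(Z)/|Z| = 71.72/72.05 = 0.9954.
Step 6 — Type: Im(Z) = 6.921 ⇒ lagging (phase φ = 5.5°).

PF = 0.9954 (lagging, φ = 5.5°)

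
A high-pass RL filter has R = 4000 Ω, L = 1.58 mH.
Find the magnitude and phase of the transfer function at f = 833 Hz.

Step 1 — Angular frequency: ω = 2π·833 = 5234 rad/s.
Step 2 — Transfer function: H(jω) = jωL/(R + jωL).
Step 3 — Numerator jωL = j·8.27; denominator R + jωL = 4000 + j8.27.
Step 4 — H = 4.274e-06 + j0.002067.
Step 5 — Magnitude: |H| = 0.002067 (-53.7 dB); phase: φ = 89.9°.

|H| = 0.002067 (-53.7 dB), φ = 89.9°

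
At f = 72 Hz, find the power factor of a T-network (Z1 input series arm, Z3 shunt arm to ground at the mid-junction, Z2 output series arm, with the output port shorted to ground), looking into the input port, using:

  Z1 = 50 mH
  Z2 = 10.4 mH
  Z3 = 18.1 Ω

Step 1 — Angular frequency: ω = 2π·f = 2π·72 = 452.4 rad/s.
Step 2 — Component impedances:
  Z1: Z = jωL = j·452.4·0.05 = 0 + j22.62 Ω
  Z2: Z = jωL = j·452.4·0.0104 = 0 + j4.705 Ω
  Z3: Z = R = 18.1 Ω
Step 3 — With the output port shorted to ground, the output series arm Z2 runs from the junction to ground; the shunt arm Z3 also runs from the junction to ground. They appear in parallel: Z3 || Z2 = 1.146 + j4.407 Ω.
Step 4 — Series with input arm Z1: Z_in = Z1 + (Z3 || Z2) = 1.146 + j27.03 Ω = 27.05∠87.6° Ω.
Step 5 — Power factor: PF = cos(φ) = Re(Z)/|Z| = 1.1456/27.051 = 0.04235.
Step 6 — Type: Im(Z) = 27.03 ⇒ lagging (phase φ = 87.6°).

PF = 0.04235 (lagging, φ = 87.6°)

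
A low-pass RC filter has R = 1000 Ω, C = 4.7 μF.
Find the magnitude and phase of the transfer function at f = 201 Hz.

Step 1 — Angular frequency: ω = 2π·201 = 1263 rad/s.
Step 2 — Transfer function: H(jω) = 1/(1 + jωRC).
Step 3 — Denominator: 1 + jωRC = 1 + j·1263·1000·4.7e-06 = 1 + j5.936.
Step 4 — H = 0.0276 - j0.1638.
Step 5 — Magnitude: |H| = 0.1661 (-15.6 dB); phase: φ = -80.4°.

|H| = 0.1661 (-15.6 dB), φ = -80.4°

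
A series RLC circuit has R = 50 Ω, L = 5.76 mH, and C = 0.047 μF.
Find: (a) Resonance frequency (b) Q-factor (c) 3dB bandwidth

Step 1 — Resonance condition Im(Z)=0 gives ω₀ = 1/√(LC).
Step 2 — ω₀ = 1/√(0.00576·4.7e-08) = 6.078e+04 rad/s.
Step 3 — f₀ = ω₀/(2π) = 9673 Hz.
Step 4 — Series Q: Q = ω₀L/R = 6.078e+04·0.00576/50 = 7.002.
Step 5 — 3dB bandwidth: Δω = ω₀/Q = 8681 rad/s; BW = Δω/(2π) = 1382 Hz.

(a) f₀ = 9673 Hz  (b) Q = 7.002  (c) BW = 1382 Hz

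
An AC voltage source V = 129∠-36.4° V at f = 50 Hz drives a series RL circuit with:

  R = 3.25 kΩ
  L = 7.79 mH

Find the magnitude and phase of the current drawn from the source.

Step 1 — Angular frequency: ω = 2π·f = 2π·50 = 314.2 rad/s.
Step 2 — Component impedances:
  R: Z = R = 3250 Ω
  L: Z = jωL = j·314.2·0.00779 = 0 + j2.447 Ω
Step 3 — Series combination: Z_total = R + L = 3250 + j2.447 Ω = 3250∠0.0° Ω.
Step 4 — Source phasor: V = 129∠-36.4° V = 103.8 - j76.55 V.
Step 5 — Ohm's law: I = V / Z_total = (103.8 - j76.55) / (3250 + j2.447) = 0.03193 - j0.02358 A.
Step 6 — Convert to polar: |I| = 0.03969 A, ∠I = -36.4°.

I = 0.03969∠-36.4° A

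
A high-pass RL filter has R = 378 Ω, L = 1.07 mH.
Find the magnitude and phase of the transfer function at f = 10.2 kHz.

Step 1 — Angular frequency: ω = 2π·1.02e+04 = 6.409e+04 rad/s.
Step 2 — Transfer function: H(jω) = jωL/(R + jωL).
Step 3 — Numerator jωL = j·68.57; denominator R + jωL = 378 + j68.57.
Step 4 — H = 0.03186 + j0.1756.
Step 5 — Magnitude: |H| = 0.1785 (-15.0 dB); phase: φ = 79.7°.

|H| = 0.1785 (-15.0 dB), φ = 79.7°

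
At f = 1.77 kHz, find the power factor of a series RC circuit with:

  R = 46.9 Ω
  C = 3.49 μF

Step 1 — Angular frequency: ω = 2π·f = 2π·1770 = 1.112e+04 rad/s.
Step 2 — Component impedances:
  R: Z = R = 46.9 Ω
  C: Z = 1/(jωC) = -j/(ω·C) = 0 - j25.76 Ω
Step 3 — Series combination: Z_total = R + C = 46.9 - j25.76 Ω = 53.51∠-28.8° Ω.
Step 4 — Power factor: PF = cos(φ) = Re(Z)/|Z| = 46.9/53.51 = 0.8765.
Step 5 — Type: Im(Z) = -25.76 ⇒ leading (phase φ = -28.8°).

PF = 0.8765 (leading, φ = -28.8°)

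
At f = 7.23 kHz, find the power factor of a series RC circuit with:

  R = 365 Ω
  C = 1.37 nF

Step 1 — Angular frequency: ω = 2π·f = 2π·7230 = 4.543e+04 rad/s.
Step 2 — Component impedances:
  R: Z = R = 365 Ω
  C: Z = 1/(jωC) = -j/(ω·C) = 0 - j1.607e+04 Ω
Step 3 — Series combination: Z_total = R + C = 365 - j1.607e+04 Ω = 1.607e+04∠-88.7° Ω.
Step 4 — Power factor: PF = cos(φ) = Re(Z)/|Z| = 365/1.607e+04 = 0.02271.
Step 5 — Type: Im(Z) = -1.607e+04 ⇒ leading (phase φ = -88.7°).

PF = 0.02271 (leading, φ = -88.7°)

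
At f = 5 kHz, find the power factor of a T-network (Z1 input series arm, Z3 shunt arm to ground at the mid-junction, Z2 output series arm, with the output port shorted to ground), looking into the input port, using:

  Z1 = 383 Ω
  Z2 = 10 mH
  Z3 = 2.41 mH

Step 1 — Angular frequency: ω = 2π·f = 2π·5000 = 3.142e+04 rad/s.
Step 2 — Component impedances:
  Z1: Z = R = 383 Ω
  Z2: Z = jωL = j·3.142e+04·0.01 = 0 + j314.2 Ω
  Z3: Z = jωL = j·3.142e+04·0.00241 = 0 + j75.71 Ω
Step 3 — With the output port shorted to ground, the output series arm Z2 runs from the junction to ground; the shunt arm Z3 also runs from the junction to ground. They appear in parallel: Z3 || Z2 = 0 + j61.01 Ω.
Step 4 — Series with input arm Z1: Z_in = Z1 + (Z3 || Z2) = 383 + j61.01 Ω = 387.8∠9.1° Ω.
Step 5 — Power factor: PF = cos(φ) = Re(Z)/|Z| = 383/387.83 = 0.9875.
Step 6 — Type: Im(Z) = 61.01 ⇒ lagging (phase φ = 9.1°).

PF = 0.9875 (lagging, φ = 9.1°)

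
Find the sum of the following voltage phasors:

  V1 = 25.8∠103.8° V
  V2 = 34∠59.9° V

Step 1 — Convert each phasor to rectangular form:
  V1 = 25.8·(cos(103.8°) + j·sin(103.8°)) = -6.154 + j25.06 V
  V2 = 34·(cos(59.9°) + j·sin(59.9°)) = 17.05 + j29.42 V
Step 2 — Sum components: V_total = 10.9 + j54.47 V.
Step 3 — Convert to polar: |V_total| = 55.55 V, ∠V_total = 78.7°.

V_total = 55.55∠78.7° V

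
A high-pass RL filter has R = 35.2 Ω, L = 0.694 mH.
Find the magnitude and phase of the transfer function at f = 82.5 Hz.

Step 1 — Angular frequency: ω = 2π·82.5 = 518.4 rad/s.
Step 2 — Transfer function: H(jω) = jωL/(R + jωL).
Step 3 — Numerator jωL = j·0.3597; denominator R + jωL = 35.2 + j0.3597.
Step 4 — H = 0.0001044 + j0.01022.
Step 5 — Magnitude: |H| = 0.01022 (-39.8 dB); phase: φ = 89.4°.

|H| = 0.01022 (-39.8 dB), φ = 89.4°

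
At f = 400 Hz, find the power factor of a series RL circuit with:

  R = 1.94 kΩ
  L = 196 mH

Step 1 — Angular frequency: ω = 2π·f = 2π·400 = 2513 rad/s.
Step 2 — Component impedances:
  R: Z = R = 1940 Ω
  L: Z = jωL = j·2513·0.196 = 0 + j492.6 Ω
Step 3 — Series combination: Z_total = R + L = 1940 + j492.6 Ω = 2002∠14.2° Ω.
Step 4 — Power factor: PF = cos(φ) = Re(Z)/|Z| = 1940/2001.6 = 0.9692.
Step 5 — Type: Im(Z) = 492.6 ⇒ lagging (phase φ = 14.2°).

PF = 0.9692 (lagging, φ = 14.2°)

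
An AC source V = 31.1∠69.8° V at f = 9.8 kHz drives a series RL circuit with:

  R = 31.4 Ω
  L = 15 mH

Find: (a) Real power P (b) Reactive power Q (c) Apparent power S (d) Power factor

Step 1 — Angular frequency: ω = 2π·f = 2π·9800 = 6.158e+04 rad/s.
Step 2 — Component impedances:
  R: Z = R = 31.4 Ω
  L: Z = jωL = j·6.158e+04·0.015 = 0 + j923.6 Ω
Step 3 — Series combination: Z_total = R + L = 31.4 + j923.6 Ω = 924.2∠88.1° Ω.
Step 4 — Source phasor: V = 31.1∠69.8° V = 10.74 + j29.19 V.
Step 5 — Current: I = V / Z = 0.03196 - j0.01054 A = 0.03365∠-18.3° A.
Step 6 — Complex power: S = V·I* = 0.03556 + j1.046 VA.
Step 7 — Real power: P = Re(S) = 0.03556 W.
Step 8 — Reactive power: Q = Im(S) = 1.046 VAR.
Step 9 — Apparent power: |S| = 1.047 VA.
Step 10 — Power factor: PF = P/|S| = 0.03398 (lagging).

(a) P = 0.03556 W  (b) Q = 1.046 VAR  (c) S = 1.047 VA  (d) PF = 0.03398 (lagging)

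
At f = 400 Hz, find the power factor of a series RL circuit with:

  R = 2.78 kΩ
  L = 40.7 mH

Step 1 — Angular frequency: ω = 2π·f = 2π·400 = 2513 rad/s.
Step 2 — Component impedances:
  R: Z = R = 2780 Ω
  L: Z = jωL = j·2513·0.0407 = 0 + j102.3 Ω
Step 3 — Series combination: Z_total = R + L = 2780 + j102.3 Ω = 2782∠2.1° Ω.
Step 4 — Power factor: PF = cos(φ) = Re(Z)/|Z| = 2780/2782 = 0.9993.
Step 5 — Type: Im(Z) = 102.3 ⇒ lagging (phase φ = 2.1°).

PF = 0.9993 (lagging, φ = 2.1°)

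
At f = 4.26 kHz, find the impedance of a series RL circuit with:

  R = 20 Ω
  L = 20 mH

Step 1 — Angular frequency: ω = 2π·f = 2π·4260 = 2.677e+04 rad/s.
Step 2 — Component impedances:
  R: Z = R = 20 Ω
  L: Z = jωL = j·2.677e+04·0.02 = 0 + j535.3 Ω
Step 3 — Series combination: Z_total = R + L = 20 + j535.3 Ω = 535.7∠87.9° Ω.

Z = 20 + j535.3 Ω = 535.7∠87.9° Ω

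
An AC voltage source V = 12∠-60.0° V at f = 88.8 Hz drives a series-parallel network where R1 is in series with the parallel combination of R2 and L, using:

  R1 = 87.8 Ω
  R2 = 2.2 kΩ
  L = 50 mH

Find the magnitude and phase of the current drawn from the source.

Step 1 — Angular frequency: ω = 2π·f = 2π·88.8 = 557.9 rad/s.
Step 2 — Component impedances:
  R1: Z = R = 87.8 Ω
  R2: Z = R = 2200 Ω
  L: Z = jωL = j·557.9·0.05 = 0 + j27.9 Ω
Step 3 — Parallel branch: R2 || L = 1/(1/R2 + 1/L) = 0.3537 + j27.89 Ω.
Step 4 — Series with R1: Z_total = R1 + (R2 || L) = 88.15 + j27.89 Ω = 92.46∠17.6° Ω.
Step 5 — Source phasor: V = 12∠-60.0° V = 6 - j10.39 V.
Step 6 — Ohm's law: I = V / Z_total = (6 - j10.39) / (88.15 + j27.89) = 0.02796 - j0.1267 A.
Step 7 — Convert to polar: |I| = 0.1298 A, ∠I = -77.6°.

I = 0.1298∠-77.6° A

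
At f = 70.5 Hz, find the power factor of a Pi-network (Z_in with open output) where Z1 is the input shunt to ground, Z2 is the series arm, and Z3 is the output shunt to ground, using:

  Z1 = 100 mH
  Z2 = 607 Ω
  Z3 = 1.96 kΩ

Step 1 — Angular frequency: ω = 2π·f = 2π·70.5 = 443 rad/s.
Step 2 — Component impedances:
  Z1: Z = jωL = j·443·0.1 = 0 + j44.3 Ω
  Z2: Z = R = 607 Ω
  Z3: Z = R = 1960 Ω
Step 3 — With open output, the series arm Z2 and the output shunt Z3 appear in series to ground: Z2 + Z3 = 2567 Ω.
Step 4 — Parallel with input shunt Z1: Z_in = Z1 || (Z2 + Z3) = 0.7642 + j44.28 Ω = 44.29∠89.0° Ω.
Step 5 — Power factor: PF = cos(φ) = Re(Z)/|Z| = 0.7642/44.29 = 0.01725.
Step 6 — Type: Im(Z) = 44.28 ⇒ lagging (phase φ = 89.0°).

PF = 0.01725 (lagging, φ = 89.0°)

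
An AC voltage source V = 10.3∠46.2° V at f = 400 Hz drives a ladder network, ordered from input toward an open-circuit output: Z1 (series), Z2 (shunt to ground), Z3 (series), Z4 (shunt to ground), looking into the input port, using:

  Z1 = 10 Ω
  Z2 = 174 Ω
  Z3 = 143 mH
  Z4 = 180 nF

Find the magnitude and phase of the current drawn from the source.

Step 1 — Angular frequency: ω = 2π·f = 2π·400 = 2513 rad/s.
Step 2 — Component impedances:
  Z1: Z = R = 10 Ω
  Z2: Z = R = 174 Ω
  Z3: Z = jωL = j·2513·0.143 = 0 + j359.4 Ω
  Z4: Z = 1/(jωC) = -j/(ω·C) = 0 - j2210 Ω
Step 3 — Ladder network (open output): work backward from the far end, alternating series and parallel combinations. Z_in = 182.5 - j16.21 Ω = 183.2∠-5.1° Ω.
Step 4 — Source phasor: V = 10.3∠46.2° V = 7.129 + j7.434 V.
Step 5 — Ohm's law: I = V / Z_total = (7.129 + j7.434) / (182.5 - j16.21) = 0.03517 + j0.04387 A.
Step 6 — Convert to polar: |I| = 0.05622 A, ∠I = 51.3°.

I = 0.05622∠51.3° A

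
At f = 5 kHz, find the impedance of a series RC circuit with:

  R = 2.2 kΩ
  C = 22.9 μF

Step 1 — Angular frequency: ω = 2π·f = 2π·5000 = 3.142e+04 rad/s.
Step 2 — Component impedances:
  R: Z = R = 2200 Ω
  C: Z = 1/(jωC) = -j/(ω·C) = 0 - j1.39 Ω
Step 3 — Series combination: Z_total = R + C = 2200 - j1.39 Ω = 2200∠-0.0° Ω.

Z = 2200 - j1.39 Ω = 2200∠-0.0° Ω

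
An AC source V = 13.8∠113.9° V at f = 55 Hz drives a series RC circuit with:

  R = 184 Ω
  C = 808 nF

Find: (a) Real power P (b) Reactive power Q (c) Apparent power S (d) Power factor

Step 1 — Angular frequency: ω = 2π·f = 2π·55 = 345.6 rad/s.
Step 2 — Component impedances:
  R: Z = R = 184 Ω
  C: Z = 1/(jωC) = -j/(ω·C) = 0 - j3581 Ω
Step 3 — Series combination: Z_total = R + C = 184 - j3581 Ω = 3586∠-87.1° Ω.
Step 4 — Source phasor: V = 13.8∠113.9° V = -5.591 + j12.62 V.
Step 5 — Current: I = V / Z = -0.003594 - j0.001377 A = 0.003848∠-159.0° A.
Step 6 — Complex power: S = V·I* = 0.002725 - j0.05304 VA.
Step 7 — Real power: P = Re(S) = 0.002725 W.
Step 8 — Reactive power: Q = Im(S) = -0.05304 VAR.
Step 9 — Apparent power: |S| = 0.05311 VA.
Step 10 — Power factor: PF = P/|S| = 0.05131 (leading).

(a) P = 0.002725 W  (b) Q = -0.05304 VAR  (c) S = 0.05311 VA  (d) PF = 0.05131 (leading)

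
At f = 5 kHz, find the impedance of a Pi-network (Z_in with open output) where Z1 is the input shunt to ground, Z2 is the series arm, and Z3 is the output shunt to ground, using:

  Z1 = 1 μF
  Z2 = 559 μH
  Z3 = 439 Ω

Step 1 — Angular frequency: ω = 2π·f = 2π·5000 = 3.142e+04 rad/s.
Step 2 — Component impedances:
  Z1: Z = 1/(jωC) = -j/(ω·C) = 0 - j31.83 Ω
  Z2: Z = jωL = j·3.142e+04·0.000559 = 0 + j17.56 Ω
  Z3: Z = R = 439 Ω
Step 3 — With open output, the series arm Z2 and the output shunt Z3 appear in series to ground: Z2 + Z3 = 439 + j17.56 Ω.
Step 4 — Parallel with input shunt Z1: Z_in = Z1 || (Z2 + Z3) = 2.306 - j31.76 Ω = 31.84∠-85.8° Ω.

Z = 2.306 - j31.76 Ω = 31.84∠-85.8° Ω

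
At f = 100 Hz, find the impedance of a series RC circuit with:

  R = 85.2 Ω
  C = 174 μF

Step 1 — Angular frequency: ω = 2π·f = 2π·100 = 628.3 rad/s.
Step 2 — Component impedances:
  R: Z = R = 85.2 Ω
  C: Z = 1/(jωC) = -j/(ω·C) = 0 - j9.147 Ω
Step 3 — Series combination: Z_total = R + C = 85.2 - j9.147 Ω = 85.69∠-6.1° Ω.

Z = 85.2 - j9.147 Ω = 85.69∠-6.1° Ω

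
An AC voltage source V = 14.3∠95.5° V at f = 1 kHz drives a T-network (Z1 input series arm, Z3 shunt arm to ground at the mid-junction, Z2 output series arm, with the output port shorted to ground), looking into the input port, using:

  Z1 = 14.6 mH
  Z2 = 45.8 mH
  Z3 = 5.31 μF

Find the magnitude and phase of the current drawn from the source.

Step 1 — Angular frequency: ω = 2π·f = 2π·1000 = 6283 rad/s.
Step 2 — Component impedances:
  Z1: Z = jωL = j·6283·0.0146 = 0 + j91.73 Ω
  Z2: Z = jωL = j·6283·0.0458 = 0 + j287.8 Ω
  Z3: Z = 1/(jωC) = -j/(ω·C) = 0 - j29.97 Ω
Step 3 — With the output port shorted to ground, the output series arm Z2 runs from the junction to ground; the shunt arm Z3 also runs from the junction to ground. They appear in parallel: Z3 || Z2 = 0 - j33.46 Ω.
Step 4 — Series with input arm Z1: Z_in = Z1 + (Z3 || Z2) = 0 + j58.28 Ω = 58.28∠90.0° Ω.
Step 5 — Source phasor: V = 14.3∠95.5° V = -1.371 + j14.23 V.
Step 6 — Ohm's law: I = V / Z_total = (-1.371 + j14.23) / (0 + j58.28) = 0.2442 + j0.02352 A.
Step 7 — Convert to polar: |I| = 0.2454 A, ∠I = 5.5°.

I = 0.2454∠5.5° A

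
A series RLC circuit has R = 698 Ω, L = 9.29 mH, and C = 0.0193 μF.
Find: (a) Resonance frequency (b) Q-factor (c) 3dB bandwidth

Step 1 — Resonance condition Im(Z)=0 gives ω₀ = 1/√(LC).
Step 2 — ω₀ = 1/√(0.00929·1.93e-08) = 7.468e+04 rad/s.
Step 3 — f₀ = ω₀/(2π) = 1.189e+04 Hz.
Step 4 — Series Q: Q = ω₀L/R = 7.468e+04·0.00929/698 = 0.994.
Step 5 — 3dB bandwidth: Δω = ω₀/Q = 7.513e+04 rad/s; BW = Δω/(2π) = 1.196e+04 Hz.

(a) f₀ = 1.189e+04 Hz  (b) Q = 0.994  (c) BW = 1.196e+04 Hz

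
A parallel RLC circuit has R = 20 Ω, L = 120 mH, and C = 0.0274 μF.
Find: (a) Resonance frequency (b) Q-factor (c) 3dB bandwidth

Step 1 — Resonance: ω₀ = 1/√(LC) = 1/√(0.12·2.74e-08) = 1.744e+04 rad/s.
Step 2 — f₀ = ω₀/(2π) = 2776 Hz.
Step 3 — Parallel Q: Q = R/(ω₀L) = 20/(1.744e+04·0.12) = 0.009557.
Step 4 — Bandwidth: Δω = ω₀/Q = 1.825e+06 rad/s; BW = Δω/(2π) = 2.904e+05 Hz.

(a) f₀ = 2776 Hz  (b) Q = 0.009557  (c) BW = 2.904e+05 Hz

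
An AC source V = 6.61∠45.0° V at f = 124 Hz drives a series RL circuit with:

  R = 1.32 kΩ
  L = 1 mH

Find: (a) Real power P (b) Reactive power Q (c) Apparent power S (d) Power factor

Step 1 — Angular frequency: ω = 2π·f = 2π·124 = 779.1 rad/s.
Step 2 — Component impedances:
  R: Z = R = 1320 Ω
  L: Z = jωL = j·779.1·0.001 = 0 + j0.7791 Ω
Step 3 — Series combination: Z_total = R + L = 1320 + j0.7791 Ω = 1320∠0.0° Ω.
Step 4 — Source phasor: V = 6.61∠45.0° V = 4.674 + j4.674 V.
Step 5 — Current: I = V / Z = 0.003543 + j0.003539 A = 0.005008∠45.0° A.
Step 6 — Complex power: S = V·I* = 0.0331 + j1.954e-05 VA.
Step 7 — Real power: P = Re(S) = 0.0331 W.
Step 8 — Reactive power: Q = Im(S) = 1.954e-05 VAR.
Step 9 — Apparent power: |S| = 0.0331 VA.
Step 10 — Power factor: PF = P/|S| = 1 (lagging).

(a) P = 0.0331 W  (b) Q = 1.954e-05 VAR  (c) S = 0.0331 VA  (d) PF = 1 (lagging)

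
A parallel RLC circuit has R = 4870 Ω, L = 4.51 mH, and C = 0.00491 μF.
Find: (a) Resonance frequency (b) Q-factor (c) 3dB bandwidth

Step 1 — Resonance: ω₀ = 1/√(LC) = 1/√(0.00451·4.91e-09) = 2.125e+05 rad/s.
Step 2 — f₀ = ω₀/(2π) = 3.382e+04 Hz.
Step 3 — Parallel Q: Q = R/(ω₀L) = 4870/(2.125e+05·0.00451) = 5.081.
Step 4 — Bandwidth: Δω = ω₀/Q = 4.182e+04 rad/s; BW = Δω/(2π) = 6656 Hz.

(a) f₀ = 3.382e+04 Hz  (b) Q = 5.081  (c) BW = 6656 Hz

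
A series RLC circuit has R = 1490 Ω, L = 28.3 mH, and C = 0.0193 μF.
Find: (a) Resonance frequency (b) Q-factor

Step 1 — Resonance condition Im(Z)=0 gives ω₀ = 1/√(LC).
Step 2 — ω₀ = 1/√(0.0283·1.93e-08) = 4.279e+04 rad/s.
Step 3 — f₀ = ω₀/(2π) = 6810 Hz.
Step 4 — Series Q: Q = ω₀L/R = 4.279e+04·0.0283/1490 = 0.8127.

(a) f₀ = 6810 Hz  (b) Q = 0.8127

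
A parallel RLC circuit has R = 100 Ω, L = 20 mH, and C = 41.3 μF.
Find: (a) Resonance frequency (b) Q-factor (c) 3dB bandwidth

Step 1 — Resonance: ω₀ = 1/√(LC) = 1/√(0.02·4.13e-05) = 1100 rad/s.
Step 2 — f₀ = ω₀/(2π) = 175.1 Hz.
Step 3 — Parallel Q: Q = R/(ω₀L) = 100/(1100·0.02) = 4.544.
Step 4 — Bandwidth: Δω = ω₀/Q = 242.1 rad/s; BW = Δω/(2π) = 38.54 Hz.

(a) f₀ = 175.1 Hz  (b) Q = 4.544  (c) BW = 38.54 Hz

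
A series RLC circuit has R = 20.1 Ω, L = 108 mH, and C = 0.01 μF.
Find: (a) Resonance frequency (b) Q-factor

Step 1 — Resonance condition Im(Z)=0 gives ω₀ = 1/√(LC).
Step 2 — ω₀ = 1/√(0.108·1e-08) = 3.043e+04 rad/s.
Step 3 — f₀ = ω₀/(2π) = 4843 Hz.
Step 4 — Series Q: Q = ω₀L/R = 3.043e+04·0.108/20.1 = 163.5.

(a) f₀ = 4843 Hz  (b) Q = 163.5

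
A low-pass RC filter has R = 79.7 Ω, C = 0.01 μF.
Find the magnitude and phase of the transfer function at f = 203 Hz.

Step 1 — Angular frequency: ω = 2π·203 = 1275 rad/s.
Step 2 — Transfer function: H(jω) = 1/(1 + jωRC).
Step 3 — Denominator: 1 + jωRC = 1 + j·1275·79.7·1e-08 = 1 + j0.001017.
Step 4 — H = 1 - j0.001017.
Step 5 — Magnitude: |H| = 1 (-0.0 dB); phase: φ = -0.1°.

|H| = 1 (-0.0 dB), φ = -0.1°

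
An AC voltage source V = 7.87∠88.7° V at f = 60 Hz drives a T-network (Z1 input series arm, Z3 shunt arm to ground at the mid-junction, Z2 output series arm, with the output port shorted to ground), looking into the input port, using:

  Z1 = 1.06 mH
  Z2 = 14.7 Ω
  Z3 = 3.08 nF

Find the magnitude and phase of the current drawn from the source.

Step 1 — Angular frequency: ω = 2π·f = 2π·60 = 377 rad/s.
Step 2 — Component impedances:
  Z1: Z = jωL = j·377·0.00106 = 0 + j0.3996 Ω
  Z2: Z = R = 14.7 Ω
  Z3: Z = 1/(jωC) = -j/(ω·C) = 0 - j8.612e+05 Ω
Step 3 — With the output port shorted to ground, the output series arm Z2 runs from the junction to ground; the shunt arm Z3 also runs from the junction to ground. They appear in parallel: Z3 || Z2 = 14.7 - j0.0002509 Ω.
Step 4 — Series with input arm Z1: Z_in = Z1 + (Z3 || Z2) = 14.7 + j0.3994 Ω = 14.71∠1.6° Ω.
Step 5 — Source phasor: V = 7.87∠88.7° V = 0.1785 + j7.868 V.
Step 6 — Ohm's law: I = V / Z_total = (0.1785 + j7.868) / (14.7 + j0.3994) = 0.02667 + j0.5345 A.
Step 7 — Convert to polar: |I| = 0.5352 A, ∠I = 87.1°.

I = 0.5352∠87.1° A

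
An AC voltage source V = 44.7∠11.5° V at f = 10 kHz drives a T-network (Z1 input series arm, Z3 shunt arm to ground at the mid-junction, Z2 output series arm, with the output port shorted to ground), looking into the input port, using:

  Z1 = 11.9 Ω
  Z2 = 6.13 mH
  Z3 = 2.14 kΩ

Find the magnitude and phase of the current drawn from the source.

Step 1 — Angular frequency: ω = 2π·f = 2π·1e+04 = 6.283e+04 rad/s.
Step 2 — Component impedances:
  Z1: Z = R = 11.9 Ω
  Z2: Z = jωL = j·6.283e+04·0.00613 = 0 + j385.2 Ω
  Z3: Z = R = 2140 Ω
Step 3 — With the output port shorted to ground, the output series arm Z2 runs from the junction to ground; the shunt arm Z3 also runs from the junction to ground. They appear in parallel: Z3 || Z2 = 67.15 + j373.1 Ω.
Step 4 — Series with input arm Z1: Z_in = Z1 + (Z3 || Z2) = 79.05 + j373.1 Ω = 381.4∠78.0° Ω.
Step 5 — Source phasor: V = 44.7∠11.5° V = 43.8 + j8.912 V.
Step 6 — Ohm's law: I = V / Z_total = (43.8 + j8.912) / (79.05 + j373.1) = 0.04667 - j0.1075 A.
Step 7 — Convert to polar: |I| = 0.1172 A, ∠I = -66.5°.

I = 0.1172∠-66.5° A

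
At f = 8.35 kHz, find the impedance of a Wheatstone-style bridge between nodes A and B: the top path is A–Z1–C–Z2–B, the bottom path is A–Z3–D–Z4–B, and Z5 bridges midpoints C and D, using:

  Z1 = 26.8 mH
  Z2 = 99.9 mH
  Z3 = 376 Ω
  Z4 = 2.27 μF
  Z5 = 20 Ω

Step 1 — Angular frequency: ω = 2π·f = 2π·8350 = 5.246e+04 rad/s.
Step 2 — Component impedances:
  Z1: Z = jωL = j·5.246e+04·0.0268 = 0 + j1406 Ω
  Z2: Z = jωL = j·5.246e+04·0.0999 = 0 + j5241 Ω
  Z3: Z = R = 376 Ω
  Z4: Z = 1/(jωC) = -j/(ω·C) = 0 - j8.397 Ω
  Z5: Z = R = 20 Ω
Step 3 — Bridge requires nodal analysis (the Z5 bridge couples midpoints C and D, so the two paths cannot be reduced to a simple series/parallel combination). Setting node B to ground and injecting 1 A at node A, the 3-node admittance system at A, C, D solves to V_A = Z_AB = 349.8 + j84.73 Ω = 359.9∠13.6° Ω.

Z = 349.8 + j84.73 Ω = 359.9∠13.6° Ω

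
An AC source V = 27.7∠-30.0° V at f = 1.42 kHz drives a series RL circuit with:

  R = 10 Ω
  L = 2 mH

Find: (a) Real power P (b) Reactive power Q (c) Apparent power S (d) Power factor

Step 1 — Angular frequency: ω = 2π·f = 2π·1420 = 8922 rad/s.
Step 2 — Component impedances:
  R: Z = R = 10 Ω
  L: Z = jωL = j·8922·0.002 = 0 + j17.84 Ω
Step 3 — Series combination: Z_total = R + L = 10 + j17.84 Ω = 20.46∠60.7° Ω.
Step 4 — Source phasor: V = 27.7∠-30.0° V = 23.99 - j13.85 V.
Step 5 — Current: I = V / Z = -0.01734 - j1.354 A = 1.354∠-90.7° A.
Step 6 — Complex power: S = V·I* = 18.34 + j32.72 VA.
Step 7 — Real power: P = Re(S) = 18.34 W.
Step 8 — Reactive power: Q = Im(S) = 32.72 VAR.
Step 9 — Apparent power: |S| = 37.51 VA.
Step 10 — Power factor: PF = P/|S| = 0.4889 (lagging).

(a) P = 18.34 W  (b) Q = 32.72 VAR  (c) S = 37.51 VA  (d) PF = 0.4889 (lagging)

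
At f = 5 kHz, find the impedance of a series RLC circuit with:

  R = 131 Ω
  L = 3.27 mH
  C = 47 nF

Step 1 — Angular frequency: ω = 2π·f = 2π·5000 = 3.142e+04 rad/s.
Step 2 — Component impedances:
  R: Z = R = 131 Ω
  L: Z = jωL = j·3.142e+04·0.00327 = 0 + j102.7 Ω
  C: Z = 1/(jωC) = -j/(ω·C) = 0 - j677.3 Ω
Step 3 — Series combination: Z_total = R + L + C = 131 - j574.5 Ω = 589.3∠-77.2° Ω.

Z = 131 - j574.5 Ω = 589.3∠-77.2° Ω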